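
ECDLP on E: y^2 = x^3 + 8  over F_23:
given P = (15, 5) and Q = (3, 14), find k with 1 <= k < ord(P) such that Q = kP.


Enumerate multiples of P until we hit Q = (3, 14):
  1P = (15, 5)
  2P = (1, 20)
  3P = (20, 2)
  4P = (4, 16)
  5P = (5, 8)
  6P = (7, 11)
  7P = (3, 9)
  8P = (0, 13)
  9P = (9, 1)
  10P = (2, 19)
  11P = (19, 17)
  12P = (21, 0)
  13P = (19, 6)
  14P = (2, 4)
  15P = (9, 22)
  16P = (0, 10)
  17P = (3, 14)
Match found at i = 17.

k = 17


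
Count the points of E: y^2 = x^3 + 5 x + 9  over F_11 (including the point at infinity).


For each x in F_11, count y with y^2 = x^3 + 5 x + 9 mod 11:
  x = 0: RHS = 9, y in [3, 8]  -> 2 point(s)
  x = 1: RHS = 4, y in [2, 9]  -> 2 point(s)
  x = 2: RHS = 5, y in [4, 7]  -> 2 point(s)
  x = 4: RHS = 5, y in [4, 7]  -> 2 point(s)
  x = 5: RHS = 5, y in [4, 7]  -> 2 point(s)
  x = 8: RHS = 0, y in [0]  -> 1 point(s)
  x = 10: RHS = 3, y in [5, 6]  -> 2 point(s)
Affine points: 13. Add the point at infinity: total = 14.

#E(F_11) = 14


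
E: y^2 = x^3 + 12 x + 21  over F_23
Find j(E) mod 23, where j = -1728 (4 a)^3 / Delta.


Delta = -16(4 a^3 + 27 b^2) mod 23 = 12
-1728 * (4 a)^3 = -1728 * (4*12)^3 mod 23 = 22
j = 22 * 12^(-1) mod 23 = 21

j = 21 (mod 23)


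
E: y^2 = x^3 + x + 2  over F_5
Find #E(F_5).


For each x in F_5, count y with y^2 = x^3 + 1 x + 2 mod 5:
  x = 1: RHS = 4, y in [2, 3]  -> 2 point(s)
  x = 4: RHS = 0, y in [0]  -> 1 point(s)
Affine points: 3. Add the point at infinity: total = 4.

#E(F_5) = 4


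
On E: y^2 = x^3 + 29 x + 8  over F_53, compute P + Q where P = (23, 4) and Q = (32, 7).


P != Q, so use the chord formula.
s = (y2 - y1) / (x2 - x1) = (3) / (9) mod 53 = 18
x3 = s^2 - x1 - x2 mod 53 = 18^2 - 23 - 32 = 4
y3 = s (x1 - x3) - y1 mod 53 = 18 * (23 - 4) - 4 = 20

P + Q = (4, 20)


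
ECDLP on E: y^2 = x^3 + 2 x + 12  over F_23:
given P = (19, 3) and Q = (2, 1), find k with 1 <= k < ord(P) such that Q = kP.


Enumerate multiples of P until we hit Q = (2, 1):
  1P = (19, 3)
  2P = (11, 10)
  3P = (20, 18)
  4P = (2, 22)
  5P = (5, 3)
  6P = (22, 20)
  7P = (9, 0)
  8P = (22, 3)
  9P = (5, 20)
  10P = (2, 1)
Match found at i = 10.

k = 10


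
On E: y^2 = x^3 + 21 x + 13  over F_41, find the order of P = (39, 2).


Compute successive multiples of P until we hit O:
  1P = (39, 2)
  2P = (8, 18)
  3P = (31, 19)
  4P = (21, 11)
  5P = (12, 5)
  6P = (30, 38)
  7P = (29, 40)
  8P = (35, 32)
  ... (continuing to 33P)
  33P = O

ord(P) = 33


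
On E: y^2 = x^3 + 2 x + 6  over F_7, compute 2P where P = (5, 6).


Doubling: s = (3 x1^2 + a) / (2 y1)
s = (3*5^2 + 2) / (2*6) mod 7 = 0
x3 = s^2 - 2 x1 mod 7 = 0^2 - 2*5 = 4
y3 = s (x1 - x3) - y1 mod 7 = 0 * (5 - 4) - 6 = 1

2P = (4, 1)


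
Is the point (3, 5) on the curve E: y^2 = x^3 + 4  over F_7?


Check whether y^2 = x^3 + 0 x + 4 (mod 7) for (x, y) = (3, 5).
LHS: y^2 = 5^2 mod 7 = 4
RHS: x^3 + 0 x + 4 = 3^3 + 0*3 + 4 mod 7 = 3
LHS != RHS

No, not on the curve


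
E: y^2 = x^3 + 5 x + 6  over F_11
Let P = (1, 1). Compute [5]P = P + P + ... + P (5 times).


k = 5 = 101_2 (binary, LSB first: 101)
Double-and-add from P = (1, 1):
  bit 0 = 1: acc = O + (1, 1) = (1, 1)
  bit 1 = 0: acc unchanged = (1, 1)
  bit 2 = 1: acc = (1, 1) + (3, 9) = (1, 10)

5P = (1, 10)


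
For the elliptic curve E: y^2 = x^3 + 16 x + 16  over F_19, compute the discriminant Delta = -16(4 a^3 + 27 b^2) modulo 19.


4 a^3 + 27 b^2 = 4*16^3 + 27*16^2 = 16384 + 6912 = 23296
Delta = -16 * (23296) = -372736
Delta mod 19 = 6

Delta = 6 (mod 19)


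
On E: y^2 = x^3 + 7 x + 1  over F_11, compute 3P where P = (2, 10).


k = 3 = 11_2 (binary, LSB first: 11)
Double-and-add from P = (2, 10):
  bit 0 = 1: acc = O + (2, 10) = (2, 10)
  bit 1 = 1: acc = (2, 10) + (1, 8) = (1, 3)

3P = (1, 3)


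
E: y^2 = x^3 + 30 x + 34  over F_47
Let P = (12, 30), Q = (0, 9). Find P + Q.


P != Q, so use the chord formula.
s = (y2 - y1) / (x2 - x1) = (26) / (35) mod 47 = 37
x3 = s^2 - x1 - x2 mod 47 = 37^2 - 12 - 0 = 41
y3 = s (x1 - x3) - y1 mod 47 = 37 * (12 - 41) - 30 = 25

P + Q = (41, 25)


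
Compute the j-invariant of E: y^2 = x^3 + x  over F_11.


Delta = -16(4 a^3 + 27 b^2) mod 11 = 2
-1728 * (4 a)^3 = -1728 * (4*1)^3 mod 11 = 2
j = 2 * 2^(-1) mod 11 = 1

j = 1 (mod 11)


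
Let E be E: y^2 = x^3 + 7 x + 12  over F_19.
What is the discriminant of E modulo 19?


4 a^3 + 27 b^2 = 4*7^3 + 27*12^2 = 1372 + 3888 = 5260
Delta = -16 * (5260) = -84160
Delta mod 19 = 10

Delta = 10 (mod 19)


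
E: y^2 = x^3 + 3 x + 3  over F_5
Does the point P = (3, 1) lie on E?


Check whether y^2 = x^3 + 3 x + 3 (mod 5) for (x, y) = (3, 1).
LHS: y^2 = 1^2 mod 5 = 1
RHS: x^3 + 3 x + 3 = 3^3 + 3*3 + 3 mod 5 = 4
LHS != RHS

No, not on the curve


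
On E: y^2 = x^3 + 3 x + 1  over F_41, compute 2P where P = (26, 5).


Doubling: s = (3 x1^2 + a) / (2 y1)
s = (3*26^2 + 3) / (2*5) mod 41 = 35
x3 = s^2 - 2 x1 mod 41 = 35^2 - 2*26 = 25
y3 = s (x1 - x3) - y1 mod 41 = 35 * (26 - 25) - 5 = 30

2P = (25, 30)


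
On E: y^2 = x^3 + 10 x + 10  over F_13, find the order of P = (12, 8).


Compute successive multiples of P until we hit O:
  1P = (12, 8)
  2P = (2, 5)
  3P = (0, 6)
  4P = (5, 4)
  5P = (8, 11)
  6P = (9, 6)
  7P = (4, 6)
  8P = (6, 0)
  ... (continuing to 16P)
  16P = O

ord(P) = 16


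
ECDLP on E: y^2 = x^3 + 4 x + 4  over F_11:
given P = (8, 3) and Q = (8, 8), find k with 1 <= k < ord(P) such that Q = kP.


Enumerate multiples of P until we hit Q = (8, 8):
  1P = (8, 3)
  2P = (0, 9)
  3P = (7, 10)
  4P = (1, 3)
  5P = (2, 8)
  6P = (2, 3)
  7P = (1, 8)
  8P = (7, 1)
  9P = (0, 2)
  10P = (8, 8)
Match found at i = 10.

k = 10


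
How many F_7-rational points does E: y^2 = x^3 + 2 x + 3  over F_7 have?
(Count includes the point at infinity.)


For each x in F_7, count y with y^2 = x^3 + 2 x + 3 mod 7:
  x = 2: RHS = 1, y in [1, 6]  -> 2 point(s)
  x = 3: RHS = 1, y in [1, 6]  -> 2 point(s)
  x = 6: RHS = 0, y in [0]  -> 1 point(s)
Affine points: 5. Add the point at infinity: total = 6.

#E(F_7) = 6


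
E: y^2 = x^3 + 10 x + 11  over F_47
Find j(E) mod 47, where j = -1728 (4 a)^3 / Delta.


Delta = -16(4 a^3 + 27 b^2) mod 47 = 6
-1728 * (4 a)^3 = -1728 * (4*10)^3 mod 47 = 34
j = 34 * 6^(-1) mod 47 = 37

j = 37 (mod 47)


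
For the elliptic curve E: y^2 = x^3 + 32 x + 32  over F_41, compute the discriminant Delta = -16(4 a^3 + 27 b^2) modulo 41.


4 a^3 + 27 b^2 = 4*32^3 + 27*32^2 = 131072 + 27648 = 158720
Delta = -16 * (158720) = -2539520
Delta mod 41 = 20

Delta = 20 (mod 41)


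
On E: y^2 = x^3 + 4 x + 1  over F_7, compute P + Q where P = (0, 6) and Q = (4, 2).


P != Q, so use the chord formula.
s = (y2 - y1) / (x2 - x1) = (3) / (4) mod 7 = 6
x3 = s^2 - x1 - x2 mod 7 = 6^2 - 0 - 4 = 4
y3 = s (x1 - x3) - y1 mod 7 = 6 * (0 - 4) - 6 = 5

P + Q = (4, 5)


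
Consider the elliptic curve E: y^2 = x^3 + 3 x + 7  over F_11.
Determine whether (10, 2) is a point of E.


Check whether y^2 = x^3 + 3 x + 7 (mod 11) for (x, y) = (10, 2).
LHS: y^2 = 2^2 mod 11 = 4
RHS: x^3 + 3 x + 7 = 10^3 + 3*10 + 7 mod 11 = 3
LHS != RHS

No, not on the curve


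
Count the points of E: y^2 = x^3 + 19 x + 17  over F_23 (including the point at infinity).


For each x in F_23, count y with y^2 = x^3 + 19 x + 17 mod 23:
  x = 3: RHS = 9, y in [3, 20]  -> 2 point(s)
  x = 6: RHS = 2, y in [5, 18]  -> 2 point(s)
  x = 11: RHS = 16, y in [4, 19]  -> 2 point(s)
  x = 12: RHS = 18, y in [8, 15]  -> 2 point(s)
  x = 13: RHS = 0, y in [0]  -> 1 point(s)
  x = 16: RHS = 1, y in [1, 22]  -> 2 point(s)
  x = 17: RHS = 9, y in [3, 20]  -> 2 point(s)
  x = 18: RHS = 4, y in [2, 21]  -> 2 point(s)
  x = 20: RHS = 2, y in [5, 18]  -> 2 point(s)
Affine points: 17. Add the point at infinity: total = 18.

#E(F_23) = 18


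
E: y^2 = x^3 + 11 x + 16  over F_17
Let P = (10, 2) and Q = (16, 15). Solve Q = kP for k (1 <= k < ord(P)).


Enumerate multiples of P until we hit Q = (16, 15):
  1P = (10, 2)
  2P = (6, 3)
  3P = (0, 4)
  4P = (5, 14)
  5P = (3, 5)
  6P = (8, 2)
  7P = (16, 15)
Match found at i = 7.

k = 7


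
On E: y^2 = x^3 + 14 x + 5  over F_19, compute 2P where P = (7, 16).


Doubling: s = (3 x1^2 + a) / (2 y1)
s = (3*7^2 + 14) / (2*16) mod 19 = 8
x3 = s^2 - 2 x1 mod 19 = 8^2 - 2*7 = 12
y3 = s (x1 - x3) - y1 mod 19 = 8 * (7 - 12) - 16 = 1

2P = (12, 1)


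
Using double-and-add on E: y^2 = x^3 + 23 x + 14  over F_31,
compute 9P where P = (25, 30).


k = 9 = 1001_2 (binary, LSB first: 1001)
Double-and-add from P = (25, 30):
  bit 0 = 1: acc = O + (25, 30) = (25, 30)
  bit 1 = 0: acc unchanged = (25, 30)
  bit 2 = 0: acc unchanged = (25, 30)
  bit 3 = 1: acc = (25, 30) + (10, 2) = (1, 21)

9P = (1, 21)


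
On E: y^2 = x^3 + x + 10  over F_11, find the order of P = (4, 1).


Compute successive multiples of P until we hit O:
  1P = (4, 1)
  2P = (1, 1)
  3P = (6, 10)
  4P = (2, 8)
  5P = (9, 0)
  6P = (2, 3)
  7P = (6, 1)
  8P = (1, 10)
  ... (continuing to 10P)
  10P = O

ord(P) = 10


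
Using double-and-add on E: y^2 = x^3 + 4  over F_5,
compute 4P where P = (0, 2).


k = 4 = 100_2 (binary, LSB first: 001)
Double-and-add from P = (0, 2):
  bit 0 = 0: acc unchanged = O
  bit 1 = 0: acc unchanged = O
  bit 2 = 1: acc = O + (0, 2) = (0, 2)

4P = (0, 2)


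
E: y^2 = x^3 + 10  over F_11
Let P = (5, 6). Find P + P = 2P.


Doubling: s = (3 x1^2 + a) / (2 y1)
s = (3*5^2 + 0) / (2*6) mod 11 = 9
x3 = s^2 - 2 x1 mod 11 = 9^2 - 2*5 = 5
y3 = s (x1 - x3) - y1 mod 11 = 9 * (5 - 5) - 6 = 5

2P = (5, 5)


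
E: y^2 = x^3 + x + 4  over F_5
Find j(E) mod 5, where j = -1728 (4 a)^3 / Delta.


Delta = -16(4 a^3 + 27 b^2) mod 5 = 4
-1728 * (4 a)^3 = -1728 * (4*1)^3 mod 5 = 3
j = 3 * 4^(-1) mod 5 = 2

j = 2 (mod 5)


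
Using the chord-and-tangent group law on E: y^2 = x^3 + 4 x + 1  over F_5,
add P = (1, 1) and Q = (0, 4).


P != Q, so use the chord formula.
s = (y2 - y1) / (x2 - x1) = (3) / (4) mod 5 = 2
x3 = s^2 - x1 - x2 mod 5 = 2^2 - 1 - 0 = 3
y3 = s (x1 - x3) - y1 mod 5 = 2 * (1 - 3) - 1 = 0

P + Q = (3, 0)


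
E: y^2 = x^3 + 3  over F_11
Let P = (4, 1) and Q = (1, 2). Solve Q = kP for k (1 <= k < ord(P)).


Enumerate multiples of P until we hit Q = (1, 2):
  1P = (4, 1)
  2P = (7, 4)
  3P = (1, 2)
Match found at i = 3.

k = 3


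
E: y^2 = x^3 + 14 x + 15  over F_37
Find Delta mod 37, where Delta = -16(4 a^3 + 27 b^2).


4 a^3 + 27 b^2 = 4*14^3 + 27*15^2 = 10976 + 6075 = 17051
Delta = -16 * (17051) = -272816
Delta mod 37 = 22

Delta = 22 (mod 37)


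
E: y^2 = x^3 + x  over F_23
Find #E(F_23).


For each x in F_23, count y with y^2 = x^3 + 1 x + 0 mod 23:
  x = 0: RHS = 0, y in [0]  -> 1 point(s)
  x = 1: RHS = 2, y in [5, 18]  -> 2 point(s)
  x = 9: RHS = 2, y in [5, 18]  -> 2 point(s)
  x = 11: RHS = 8, y in [10, 13]  -> 2 point(s)
  x = 13: RHS = 2, y in [5, 18]  -> 2 point(s)
  x = 15: RHS = 9, y in [3, 20]  -> 2 point(s)
  x = 16: RHS = 18, y in [8, 15]  -> 2 point(s)
  x = 17: RHS = 8, y in [10, 13]  -> 2 point(s)
  x = 18: RHS = 8, y in [10, 13]  -> 2 point(s)
  x = 19: RHS = 1, y in [1, 22]  -> 2 point(s)
  x = 20: RHS = 16, y in [4, 19]  -> 2 point(s)
  x = 21: RHS = 13, y in [6, 17]  -> 2 point(s)
Affine points: 23. Add the point at infinity: total = 24.

#E(F_23) = 24


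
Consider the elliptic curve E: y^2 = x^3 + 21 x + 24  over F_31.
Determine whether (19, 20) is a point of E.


Check whether y^2 = x^3 + 21 x + 24 (mod 31) for (x, y) = (19, 20).
LHS: y^2 = 20^2 mod 31 = 28
RHS: x^3 + 21 x + 24 = 19^3 + 21*19 + 24 mod 31 = 28
LHS = RHS

Yes, on the curve


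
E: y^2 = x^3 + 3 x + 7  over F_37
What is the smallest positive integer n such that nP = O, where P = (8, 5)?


Compute successive multiples of P until we hit O:
  1P = (8, 5)
  2P = (22, 18)
  3P = (19, 35)
  4P = (26, 30)
  5P = (24, 18)
  6P = (35, 17)
  7P = (28, 19)
  8P = (10, 1)
  ... (continuing to 43P)
  43P = O

ord(P) = 43


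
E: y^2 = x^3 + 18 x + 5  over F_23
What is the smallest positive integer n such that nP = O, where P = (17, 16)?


Compute successive multiples of P until we hit O:
  1P = (17, 16)
  2P = (1, 1)
  3P = (11, 4)
  4P = (22, 20)
  5P = (15, 4)
  6P = (4, 16)
  7P = (2, 7)
  8P = (20, 19)
  ... (continuing to 21P)
  21P = O

ord(P) = 21


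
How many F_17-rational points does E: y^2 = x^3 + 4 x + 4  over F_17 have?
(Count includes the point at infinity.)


For each x in F_17, count y with y^2 = x^3 + 4 x + 4 mod 17:
  x = 0: RHS = 4, y in [2, 15]  -> 2 point(s)
  x = 1: RHS = 9, y in [3, 14]  -> 2 point(s)
  x = 3: RHS = 9, y in [3, 14]  -> 2 point(s)
  x = 4: RHS = 16, y in [4, 13]  -> 2 point(s)
  x = 5: RHS = 13, y in [8, 9]  -> 2 point(s)
  x = 7: RHS = 1, y in [1, 16]  -> 2 point(s)
  x = 8: RHS = 4, y in [2, 15]  -> 2 point(s)
  x = 9: RHS = 4, y in [2, 15]  -> 2 point(s)
  x = 11: RHS = 2, y in [6, 11]  -> 2 point(s)
  x = 13: RHS = 9, y in [3, 14]  -> 2 point(s)
  x = 14: RHS = 16, y in [4, 13]  -> 2 point(s)
  x = 16: RHS = 16, y in [4, 13]  -> 2 point(s)
Affine points: 24. Add the point at infinity: total = 25.

#E(F_17) = 25


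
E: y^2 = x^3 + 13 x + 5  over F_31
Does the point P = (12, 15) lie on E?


Check whether y^2 = x^3 + 13 x + 5 (mod 31) for (x, y) = (12, 15).
LHS: y^2 = 15^2 mod 31 = 8
RHS: x^3 + 13 x + 5 = 12^3 + 13*12 + 5 mod 31 = 29
LHS != RHS

No, not on the curve


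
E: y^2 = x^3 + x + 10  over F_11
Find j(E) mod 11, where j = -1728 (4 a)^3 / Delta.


Delta = -16(4 a^3 + 27 b^2) mod 11 = 10
-1728 * (4 a)^3 = -1728 * (4*1)^3 mod 11 = 2
j = 2 * 10^(-1) mod 11 = 9

j = 9 (mod 11)


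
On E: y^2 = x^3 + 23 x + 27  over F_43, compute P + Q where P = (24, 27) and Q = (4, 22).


P != Q, so use the chord formula.
s = (y2 - y1) / (x2 - x1) = (38) / (23) mod 43 = 11
x3 = s^2 - x1 - x2 mod 43 = 11^2 - 24 - 4 = 7
y3 = s (x1 - x3) - y1 mod 43 = 11 * (24 - 7) - 27 = 31

P + Q = (7, 31)


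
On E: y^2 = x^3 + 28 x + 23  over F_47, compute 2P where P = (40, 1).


Doubling: s = (3 x1^2 + a) / (2 y1)
s = (3*40^2 + 28) / (2*1) mod 47 = 17
x3 = s^2 - 2 x1 mod 47 = 17^2 - 2*40 = 21
y3 = s (x1 - x3) - y1 mod 47 = 17 * (40 - 21) - 1 = 40

2P = (21, 40)


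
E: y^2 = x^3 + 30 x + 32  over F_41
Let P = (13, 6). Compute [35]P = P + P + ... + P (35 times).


k = 35 = 100011_2 (binary, LSB first: 110001)
Double-and-add from P = (13, 6):
  bit 0 = 1: acc = O + (13, 6) = (13, 6)
  bit 1 = 1: acc = (13, 6) + (6, 10) = (24, 12)
  bit 2 = 0: acc unchanged = (24, 12)
  bit 3 = 0: acc unchanged = (24, 12)
  bit 4 = 0: acc unchanged = (24, 12)
  bit 5 = 1: acc = (24, 12) + (40, 1) = (26, 15)

35P = (26, 15)


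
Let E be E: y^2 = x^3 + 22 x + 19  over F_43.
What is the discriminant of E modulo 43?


4 a^3 + 27 b^2 = 4*22^3 + 27*19^2 = 42592 + 9747 = 52339
Delta = -16 * (52339) = -837424
Delta mod 43 = 1

Delta = 1 (mod 43)


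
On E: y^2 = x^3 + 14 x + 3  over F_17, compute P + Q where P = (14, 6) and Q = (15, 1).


P != Q, so use the chord formula.
s = (y2 - y1) / (x2 - x1) = (12) / (1) mod 17 = 12
x3 = s^2 - x1 - x2 mod 17 = 12^2 - 14 - 15 = 13
y3 = s (x1 - x3) - y1 mod 17 = 12 * (14 - 13) - 6 = 6

P + Q = (13, 6)


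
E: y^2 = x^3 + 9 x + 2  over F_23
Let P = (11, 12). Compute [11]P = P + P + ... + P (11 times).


k = 11 = 1011_2 (binary, LSB first: 1101)
Double-and-add from P = (11, 12):
  bit 0 = 1: acc = O + (11, 12) = (11, 12)
  bit 1 = 1: acc = (11, 12) + (17, 10) = (13, 4)
  bit 2 = 0: acc unchanged = (13, 4)
  bit 3 = 1: acc = (13, 4) + (18, 4) = (15, 19)

11P = (15, 19)


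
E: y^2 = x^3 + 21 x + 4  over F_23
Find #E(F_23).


For each x in F_23, count y with y^2 = x^3 + 21 x + 4 mod 23:
  x = 0: RHS = 4, y in [2, 21]  -> 2 point(s)
  x = 1: RHS = 3, y in [7, 16]  -> 2 point(s)
  x = 2: RHS = 8, y in [10, 13]  -> 2 point(s)
  x = 3: RHS = 2, y in [5, 18]  -> 2 point(s)
  x = 5: RHS = 4, y in [2, 21]  -> 2 point(s)
  x = 6: RHS = 1, y in [1, 22]  -> 2 point(s)
  x = 9: RHS = 2, y in [5, 18]  -> 2 point(s)
  x = 10: RHS = 18, y in [8, 15]  -> 2 point(s)
  x = 11: RHS = 2, y in [5, 18]  -> 2 point(s)
  x = 12: RHS = 6, y in [11, 12]  -> 2 point(s)
  x = 13: RHS = 13, y in [6, 17]  -> 2 point(s)
  x = 14: RHS = 6, y in [11, 12]  -> 2 point(s)
  x = 18: RHS = 4, y in [2, 21]  -> 2 point(s)
  x = 20: RHS = 6, y in [11, 12]  -> 2 point(s)
  x = 21: RHS = 0, y in [0]  -> 1 point(s)
Affine points: 29. Add the point at infinity: total = 30.

#E(F_23) = 30


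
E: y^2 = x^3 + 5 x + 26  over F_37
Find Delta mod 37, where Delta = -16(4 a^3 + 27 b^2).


4 a^3 + 27 b^2 = 4*5^3 + 27*26^2 = 500 + 18252 = 18752
Delta = -16 * (18752) = -300032
Delta mod 37 = 1

Delta = 1 (mod 37)


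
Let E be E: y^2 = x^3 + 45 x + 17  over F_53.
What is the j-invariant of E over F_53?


Delta = -16(4 a^3 + 27 b^2) mod 53 = 34
-1728 * (4 a)^3 = -1728 * (4*45)^3 mod 53 = 24
j = 24 * 34^(-1) mod 53 = 35

j = 35 (mod 53)


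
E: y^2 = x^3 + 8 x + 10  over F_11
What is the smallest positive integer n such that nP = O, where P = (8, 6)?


Compute successive multiples of P until we hit O:
  1P = (8, 6)
  2P = (10, 1)
  3P = (2, 1)
  4P = (2, 10)
  5P = (10, 10)
  6P = (8, 5)
  7P = O

ord(P) = 7


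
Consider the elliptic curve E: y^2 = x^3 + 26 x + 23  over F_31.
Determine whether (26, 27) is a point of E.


Check whether y^2 = x^3 + 26 x + 23 (mod 31) for (x, y) = (26, 27).
LHS: y^2 = 27^2 mod 31 = 16
RHS: x^3 + 26 x + 23 = 26^3 + 26*26 + 23 mod 31 = 16
LHS = RHS

Yes, on the curve


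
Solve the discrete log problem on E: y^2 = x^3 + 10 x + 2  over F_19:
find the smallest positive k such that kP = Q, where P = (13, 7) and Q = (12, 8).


Enumerate multiples of P until we hit Q = (12, 8):
  1P = (13, 7)
  2P = (2, 7)
  3P = (4, 12)
  4P = (7, 15)
  5P = (5, 14)
  6P = (8, 10)
  7P = (9, 2)
  8P = (14, 6)
  9P = (12, 11)
  10P = (10, 0)
  11P = (12, 8)
Match found at i = 11.

k = 11


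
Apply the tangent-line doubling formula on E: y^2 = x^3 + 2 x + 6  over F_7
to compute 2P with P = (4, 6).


Doubling: s = (3 x1^2 + a) / (2 y1)
s = (3*4^2 + 2) / (2*6) mod 7 = 3
x3 = s^2 - 2 x1 mod 7 = 3^2 - 2*4 = 1
y3 = s (x1 - x3) - y1 mod 7 = 3 * (4 - 1) - 6 = 3

2P = (1, 3)


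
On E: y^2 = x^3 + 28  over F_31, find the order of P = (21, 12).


Compute successive multiples of P until we hit O:
  1P = (21, 12)
  2P = (29, 12)
  3P = (12, 19)
  4P = (12, 12)
  5P = (29, 19)
  6P = (21, 19)
  7P = O

ord(P) = 7


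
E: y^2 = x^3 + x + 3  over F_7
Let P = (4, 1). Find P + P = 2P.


Doubling: s = (3 x1^2 + a) / (2 y1)
s = (3*4^2 + 1) / (2*1) mod 7 = 0
x3 = s^2 - 2 x1 mod 7 = 0^2 - 2*4 = 6
y3 = s (x1 - x3) - y1 mod 7 = 0 * (4 - 6) - 1 = 6

2P = (6, 6)


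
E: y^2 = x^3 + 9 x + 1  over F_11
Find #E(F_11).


For each x in F_11, count y with y^2 = x^3 + 9 x + 1 mod 11:
  x = 0: RHS = 1, y in [1, 10]  -> 2 point(s)
  x = 1: RHS = 0, y in [0]  -> 1 point(s)
  x = 2: RHS = 5, y in [4, 7]  -> 2 point(s)
  x = 3: RHS = 0, y in [0]  -> 1 point(s)
  x = 7: RHS = 0, y in [0]  -> 1 point(s)
Affine points: 7. Add the point at infinity: total = 8.

#E(F_11) = 8


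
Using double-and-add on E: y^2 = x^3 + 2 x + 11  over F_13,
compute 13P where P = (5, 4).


k = 13 = 1101_2 (binary, LSB first: 1011)
Double-and-add from P = (5, 4):
  bit 0 = 1: acc = O + (5, 4) = (5, 4)
  bit 1 = 0: acc unchanged = (5, 4)
  bit 2 = 1: acc = (5, 4) + (10, 11) = (1, 12)
  bit 3 = 1: acc = (1, 12) + (9, 11) = (2, 6)

13P = (2, 6)


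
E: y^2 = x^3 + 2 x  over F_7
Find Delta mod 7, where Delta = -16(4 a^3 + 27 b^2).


4 a^3 + 27 b^2 = 4*2^3 + 27*0^2 = 32 + 0 = 32
Delta = -16 * (32) = -512
Delta mod 7 = 6

Delta = 6 (mod 7)


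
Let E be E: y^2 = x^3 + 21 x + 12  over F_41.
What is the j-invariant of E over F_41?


Delta = -16(4 a^3 + 27 b^2) mod 41 = 22
-1728 * (4 a)^3 = -1728 * (4*21)^3 mod 41 = 34
j = 34 * 22^(-1) mod 41 = 9

j = 9 (mod 41)


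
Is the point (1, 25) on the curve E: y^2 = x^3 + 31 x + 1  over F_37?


Check whether y^2 = x^3 + 31 x + 1 (mod 37) for (x, y) = (1, 25).
LHS: y^2 = 25^2 mod 37 = 33
RHS: x^3 + 31 x + 1 = 1^3 + 31*1 + 1 mod 37 = 33
LHS = RHS

Yes, on the curve


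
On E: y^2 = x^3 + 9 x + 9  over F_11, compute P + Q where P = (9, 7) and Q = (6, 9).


P != Q, so use the chord formula.
s = (y2 - y1) / (x2 - x1) = (2) / (8) mod 11 = 3
x3 = s^2 - x1 - x2 mod 11 = 3^2 - 9 - 6 = 5
y3 = s (x1 - x3) - y1 mod 11 = 3 * (9 - 5) - 7 = 5

P + Q = (5, 5)


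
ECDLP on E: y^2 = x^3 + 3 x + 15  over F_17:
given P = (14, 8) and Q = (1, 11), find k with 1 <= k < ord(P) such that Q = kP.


Enumerate multiples of P until we hit Q = (1, 11):
  1P = (14, 8)
  2P = (5, 11)
  3P = (0, 10)
  4P = (11, 11)
  5P = (10, 5)
  6P = (1, 6)
  7P = (15, 1)
  8P = (3, 0)
  9P = (15, 16)
  10P = (1, 11)
Match found at i = 10.

k = 10


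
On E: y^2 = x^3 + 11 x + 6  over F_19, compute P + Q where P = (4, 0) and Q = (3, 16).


P != Q, so use the chord formula.
s = (y2 - y1) / (x2 - x1) = (16) / (18) mod 19 = 3
x3 = s^2 - x1 - x2 mod 19 = 3^2 - 4 - 3 = 2
y3 = s (x1 - x3) - y1 mod 19 = 3 * (4 - 2) - 0 = 6

P + Q = (2, 6)


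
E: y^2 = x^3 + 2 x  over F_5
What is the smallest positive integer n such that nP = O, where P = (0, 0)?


Compute successive multiples of P until we hit O:
  1P = (0, 0)
  2P = O

ord(P) = 2


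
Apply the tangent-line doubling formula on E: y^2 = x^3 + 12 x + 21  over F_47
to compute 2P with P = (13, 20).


Doubling: s = (3 x1^2 + a) / (2 y1)
s = (3*13^2 + 12) / (2*20) mod 47 = 40
x3 = s^2 - 2 x1 mod 47 = 40^2 - 2*13 = 23
y3 = s (x1 - x3) - y1 mod 47 = 40 * (13 - 23) - 20 = 3

2P = (23, 3)


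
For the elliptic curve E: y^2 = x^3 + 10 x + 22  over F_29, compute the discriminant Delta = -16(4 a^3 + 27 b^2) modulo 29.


4 a^3 + 27 b^2 = 4*10^3 + 27*22^2 = 4000 + 13068 = 17068
Delta = -16 * (17068) = -273088
Delta mod 29 = 5

Delta = 5 (mod 29)


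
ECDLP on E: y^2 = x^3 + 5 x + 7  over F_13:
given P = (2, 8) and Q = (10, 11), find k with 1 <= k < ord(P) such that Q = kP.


Enumerate multiples of P until we hit Q = (10, 11):
  1P = (2, 8)
  2P = (5, 1)
  3P = (10, 2)
  4P = (4, 0)
  5P = (10, 11)
Match found at i = 5.

k = 5


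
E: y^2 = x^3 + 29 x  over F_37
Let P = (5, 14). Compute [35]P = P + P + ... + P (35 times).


k = 35 = 100011_2 (binary, LSB first: 110001)
Double-and-add from P = (5, 14):
  bit 0 = 1: acc = O + (5, 14) = (5, 14)
  bit 1 = 1: acc = (5, 14) + (34, 21) = (19, 26)
  bit 2 = 0: acc unchanged = (19, 26)
  bit 3 = 0: acc unchanged = (19, 26)
  bit 4 = 0: acc unchanged = (19, 26)
  bit 5 = 1: acc = (19, 26) + (9, 18) = (20, 25)

35P = (20, 25)


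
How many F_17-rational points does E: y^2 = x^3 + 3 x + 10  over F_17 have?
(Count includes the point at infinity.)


For each x in F_17, count y with y^2 = x^3 + 3 x + 10 mod 17:
  x = 4: RHS = 1, y in [1, 16]  -> 2 point(s)
  x = 7: RHS = 0, y in [0]  -> 1 point(s)
  x = 8: RHS = 2, y in [6, 11]  -> 2 point(s)
  x = 9: RHS = 1, y in [1, 16]  -> 2 point(s)
  x = 13: RHS = 2, y in [6, 11]  -> 2 point(s)
  x = 14: RHS = 8, y in [5, 12]  -> 2 point(s)
  x = 15: RHS = 13, y in [8, 9]  -> 2 point(s)
Affine points: 13. Add the point at infinity: total = 14.

#E(F_17) = 14


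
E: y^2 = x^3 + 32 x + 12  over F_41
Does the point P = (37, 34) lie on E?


Check whether y^2 = x^3 + 32 x + 12 (mod 41) for (x, y) = (37, 34).
LHS: y^2 = 34^2 mod 41 = 8
RHS: x^3 + 32 x + 12 = 37^3 + 32*37 + 12 mod 41 = 25
LHS != RHS

No, not on the curve


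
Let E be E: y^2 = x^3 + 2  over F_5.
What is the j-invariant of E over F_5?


Delta = -16(4 a^3 + 27 b^2) mod 5 = 2
-1728 * (4 a)^3 = -1728 * (4*0)^3 mod 5 = 0
j = 0 * 2^(-1) mod 5 = 0

j = 0 (mod 5)


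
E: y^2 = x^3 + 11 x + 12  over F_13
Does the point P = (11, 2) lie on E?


Check whether y^2 = x^3 + 11 x + 12 (mod 13) for (x, y) = (11, 2).
LHS: y^2 = 2^2 mod 13 = 4
RHS: x^3 + 11 x + 12 = 11^3 + 11*11 + 12 mod 13 = 8
LHS != RHS

No, not on the curve


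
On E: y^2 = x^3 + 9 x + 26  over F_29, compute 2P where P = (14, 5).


Doubling: s = (3 x1^2 + a) / (2 y1)
s = (3*14^2 + 9) / (2*5) mod 29 = 22
x3 = s^2 - 2 x1 mod 29 = 22^2 - 2*14 = 21
y3 = s (x1 - x3) - y1 mod 29 = 22 * (14 - 21) - 5 = 15

2P = (21, 15)


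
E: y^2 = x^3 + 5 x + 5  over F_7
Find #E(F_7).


For each x in F_7, count y with y^2 = x^3 + 5 x + 5 mod 7:
  x = 1: RHS = 4, y in [2, 5]  -> 2 point(s)
  x = 2: RHS = 2, y in [3, 4]  -> 2 point(s)
  x = 5: RHS = 1, y in [1, 6]  -> 2 point(s)
Affine points: 6. Add the point at infinity: total = 7.

#E(F_7) = 7


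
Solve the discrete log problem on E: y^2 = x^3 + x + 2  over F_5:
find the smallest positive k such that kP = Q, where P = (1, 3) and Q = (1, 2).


Enumerate multiples of P until we hit Q = (1, 2):
  1P = (1, 3)
  2P = (4, 0)
  3P = (1, 2)
Match found at i = 3.

k = 3


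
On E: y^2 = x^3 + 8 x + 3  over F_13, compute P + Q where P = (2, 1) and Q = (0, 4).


P != Q, so use the chord formula.
s = (y2 - y1) / (x2 - x1) = (3) / (11) mod 13 = 5
x3 = s^2 - x1 - x2 mod 13 = 5^2 - 2 - 0 = 10
y3 = s (x1 - x3) - y1 mod 13 = 5 * (2 - 10) - 1 = 11

P + Q = (10, 11)


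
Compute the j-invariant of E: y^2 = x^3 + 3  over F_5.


Delta = -16(4 a^3 + 27 b^2) mod 5 = 2
-1728 * (4 a)^3 = -1728 * (4*0)^3 mod 5 = 0
j = 0 * 2^(-1) mod 5 = 0

j = 0 (mod 5)


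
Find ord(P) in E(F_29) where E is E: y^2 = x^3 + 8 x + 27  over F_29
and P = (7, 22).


Compute successive multiples of P until we hit O:
  1P = (7, 22)
  2P = (9, 25)
  3P = (8, 20)
  4P = (18, 0)
  5P = (8, 9)
  6P = (9, 4)
  7P = (7, 7)
  8P = O

ord(P) = 8


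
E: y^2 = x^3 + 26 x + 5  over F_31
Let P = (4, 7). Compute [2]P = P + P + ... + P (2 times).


k = 2 = 10_2 (binary, LSB first: 01)
Double-and-add from P = (4, 7):
  bit 0 = 0: acc unchanged = O
  bit 1 = 1: acc = O + (25, 6) = (25, 6)

2P = (25, 6)


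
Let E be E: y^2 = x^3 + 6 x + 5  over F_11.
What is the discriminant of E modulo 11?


4 a^3 + 27 b^2 = 4*6^3 + 27*5^2 = 864 + 675 = 1539
Delta = -16 * (1539) = -24624
Delta mod 11 = 5

Delta = 5 (mod 11)


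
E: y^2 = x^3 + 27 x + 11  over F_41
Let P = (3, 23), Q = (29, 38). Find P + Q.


P != Q, so use the chord formula.
s = (y2 - y1) / (x2 - x1) = (15) / (26) mod 41 = 40
x3 = s^2 - x1 - x2 mod 41 = 40^2 - 3 - 29 = 10
y3 = s (x1 - x3) - y1 mod 41 = 40 * (3 - 10) - 23 = 25

P + Q = (10, 25)


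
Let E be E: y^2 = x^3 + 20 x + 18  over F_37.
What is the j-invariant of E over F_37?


Delta = -16(4 a^3 + 27 b^2) mod 37 = 9
-1728 * (4 a)^3 = -1728 * (4*20)^3 mod 37 = 8
j = 8 * 9^(-1) mod 37 = 5

j = 5 (mod 37)


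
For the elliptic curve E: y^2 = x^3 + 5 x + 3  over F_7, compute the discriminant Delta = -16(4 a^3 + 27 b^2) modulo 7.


4 a^3 + 27 b^2 = 4*5^3 + 27*3^2 = 500 + 243 = 743
Delta = -16 * (743) = -11888
Delta mod 7 = 5

Delta = 5 (mod 7)


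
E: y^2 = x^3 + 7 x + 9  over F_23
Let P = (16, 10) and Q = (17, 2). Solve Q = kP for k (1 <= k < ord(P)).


Enumerate multiples of P until we hit Q = (17, 2):
  1P = (16, 10)
  2P = (22, 22)
  3P = (12, 21)
  4P = (4, 3)
  5P = (15, 4)
  6P = (5, 10)
  7P = (2, 13)
  8P = (0, 3)
  9P = (8, 5)
  10P = (17, 21)
  11P = (19, 3)
  12P = (19, 20)
  13P = (17, 2)
Match found at i = 13.

k = 13


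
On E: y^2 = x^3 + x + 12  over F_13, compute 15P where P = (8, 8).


k = 15 = 1111_2 (binary, LSB first: 1111)
Double-and-add from P = (8, 8):
  bit 0 = 1: acc = O + (8, 8) = (8, 8)
  bit 1 = 1: acc = (8, 8) + (9, 10) = (0, 8)
  bit 2 = 1: acc = (0, 8) + (5, 5) = (12, 7)
  bit 3 = 1: acc = (12, 7) + (2, 10) = (0, 5)

15P = (0, 5)


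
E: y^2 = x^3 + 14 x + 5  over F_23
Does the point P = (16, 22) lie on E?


Check whether y^2 = x^3 + 14 x + 5 (mod 23) for (x, y) = (16, 22).
LHS: y^2 = 22^2 mod 23 = 1
RHS: x^3 + 14 x + 5 = 16^3 + 14*16 + 5 mod 23 = 1
LHS = RHS

Yes, on the curve


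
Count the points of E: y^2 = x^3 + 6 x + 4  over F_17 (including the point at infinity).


For each x in F_17, count y with y^2 = x^3 + 6 x + 4 mod 17:
  x = 0: RHS = 4, y in [2, 15]  -> 2 point(s)
  x = 3: RHS = 15, y in [7, 10]  -> 2 point(s)
  x = 6: RHS = 1, y in [1, 16]  -> 2 point(s)
  x = 7: RHS = 15, y in [7, 10]  -> 2 point(s)
  x = 12: RHS = 2, y in [6, 11]  -> 2 point(s)
  x = 13: RHS = 1, y in [1, 16]  -> 2 point(s)
  x = 15: RHS = 1, y in [1, 16]  -> 2 point(s)
Affine points: 14. Add the point at infinity: total = 15.

#E(F_17) = 15


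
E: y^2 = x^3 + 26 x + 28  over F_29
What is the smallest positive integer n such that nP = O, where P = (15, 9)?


Compute successive multiples of P until we hit O:
  1P = (15, 9)
  2P = (4, 15)
  3P = (23, 27)
  4P = (16, 25)
  5P = (22, 24)
  6P = (25, 11)
  7P = (25, 18)
  8P = (22, 5)
  ... (continuing to 13P)
  13P = O

ord(P) = 13


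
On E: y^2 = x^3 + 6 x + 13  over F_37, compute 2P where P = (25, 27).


Doubling: s = (3 x1^2 + a) / (2 y1)
s = (3*25^2 + 6) / (2*27) mod 37 = 4
x3 = s^2 - 2 x1 mod 37 = 4^2 - 2*25 = 3
y3 = s (x1 - x3) - y1 mod 37 = 4 * (25 - 3) - 27 = 24

2P = (3, 24)


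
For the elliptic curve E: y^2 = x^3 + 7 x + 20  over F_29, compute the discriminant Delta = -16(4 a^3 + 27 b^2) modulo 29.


4 a^3 + 27 b^2 = 4*7^3 + 27*20^2 = 1372 + 10800 = 12172
Delta = -16 * (12172) = -194752
Delta mod 29 = 12

Delta = 12 (mod 29)


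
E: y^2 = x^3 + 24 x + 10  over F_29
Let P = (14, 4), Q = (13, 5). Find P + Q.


P != Q, so use the chord formula.
s = (y2 - y1) / (x2 - x1) = (1) / (28) mod 29 = 28
x3 = s^2 - x1 - x2 mod 29 = 28^2 - 14 - 13 = 3
y3 = s (x1 - x3) - y1 mod 29 = 28 * (14 - 3) - 4 = 14

P + Q = (3, 14)


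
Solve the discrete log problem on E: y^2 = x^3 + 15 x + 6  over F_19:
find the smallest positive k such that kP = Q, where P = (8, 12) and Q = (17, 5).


Enumerate multiples of P until we hit Q = (17, 5):
  1P = (8, 12)
  2P = (10, 4)
  3P = (17, 5)
Match found at i = 3.

k = 3


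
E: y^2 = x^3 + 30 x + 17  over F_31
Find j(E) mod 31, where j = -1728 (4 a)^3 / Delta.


Delta = -16(4 a^3 + 27 b^2) mod 31 = 22
-1728 * (4 a)^3 = -1728 * (4*30)^3 mod 31 = 15
j = 15 * 22^(-1) mod 31 = 19

j = 19 (mod 31)


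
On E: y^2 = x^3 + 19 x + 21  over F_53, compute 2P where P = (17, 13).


Doubling: s = (3 x1^2 + a) / (2 y1)
s = (3*17^2 + 19) / (2*13) mod 53 = 30
x3 = s^2 - 2 x1 mod 53 = 30^2 - 2*17 = 18
y3 = s (x1 - x3) - y1 mod 53 = 30 * (17 - 18) - 13 = 10

2P = (18, 10)


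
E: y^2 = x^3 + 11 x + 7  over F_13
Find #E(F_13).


For each x in F_13, count y with y^2 = x^3 + 11 x + 7 mod 13:
  x = 6: RHS = 3, y in [4, 9]  -> 2 point(s)
  x = 8: RHS = 9, y in [3, 10]  -> 2 point(s)
  x = 9: RHS = 3, y in [4, 9]  -> 2 point(s)
  x = 10: RHS = 12, y in [5, 8]  -> 2 point(s)
  x = 11: RHS = 3, y in [4, 9]  -> 2 point(s)
Affine points: 10. Add the point at infinity: total = 11.

#E(F_13) = 11


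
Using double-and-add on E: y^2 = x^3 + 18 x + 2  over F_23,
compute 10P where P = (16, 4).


k = 10 = 1010_2 (binary, LSB first: 0101)
Double-and-add from P = (16, 4):
  bit 0 = 0: acc unchanged = O
  bit 1 = 1: acc = O + (20, 17) = (20, 17)
  bit 2 = 0: acc unchanged = (20, 17)
  bit 3 = 1: acc = (20, 17) + (6, 2) = (10, 20)

10P = (10, 20)


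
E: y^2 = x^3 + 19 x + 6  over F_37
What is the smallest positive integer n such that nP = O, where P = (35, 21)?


Compute successive multiples of P until we hit O:
  1P = (35, 21)
  2P = (1, 27)
  3P = (5, 2)
  4P = (24, 2)
  5P = (3, 4)
  6P = (15, 22)
  7P = (8, 35)
  8P = (30, 23)
  ... (continuing to 46P)
  46P = O

ord(P) = 46


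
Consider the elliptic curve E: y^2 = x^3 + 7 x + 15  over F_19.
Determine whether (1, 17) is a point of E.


Check whether y^2 = x^3 + 7 x + 15 (mod 19) for (x, y) = (1, 17).
LHS: y^2 = 17^2 mod 19 = 4
RHS: x^3 + 7 x + 15 = 1^3 + 7*1 + 15 mod 19 = 4
LHS = RHS

Yes, on the curve


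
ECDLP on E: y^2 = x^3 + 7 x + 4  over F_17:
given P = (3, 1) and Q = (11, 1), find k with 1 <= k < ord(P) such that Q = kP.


Enumerate multiples of P until we hit Q = (11, 1):
  1P = (3, 1)
  2P = (11, 16)
  3P = (2, 3)
  4P = (16, 8)
  5P = (0, 15)
  6P = (15, 4)
  7P = (15, 13)
  8P = (0, 2)
  9P = (16, 9)
  10P = (2, 14)
  11P = (11, 1)
Match found at i = 11.

k = 11


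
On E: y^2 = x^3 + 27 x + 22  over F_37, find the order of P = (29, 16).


Compute successive multiples of P until we hit O:
  1P = (29, 16)
  2P = (6, 20)
  3P = (27, 11)
  4P = (15, 19)
  5P = (14, 31)
  6P = (32, 24)
  7P = (16, 31)
  8P = (8, 11)
  ... (continuing to 35P)
  35P = O

ord(P) = 35


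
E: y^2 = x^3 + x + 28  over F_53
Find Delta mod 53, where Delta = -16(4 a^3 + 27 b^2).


4 a^3 + 27 b^2 = 4*1^3 + 27*28^2 = 4 + 21168 = 21172
Delta = -16 * (21172) = -338752
Delta mod 53 = 24

Delta = 24 (mod 53)


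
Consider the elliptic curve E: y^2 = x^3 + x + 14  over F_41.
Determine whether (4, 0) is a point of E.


Check whether y^2 = x^3 + 1 x + 14 (mod 41) for (x, y) = (4, 0).
LHS: y^2 = 0^2 mod 41 = 0
RHS: x^3 + 1 x + 14 = 4^3 + 1*4 + 14 mod 41 = 0
LHS = RHS

Yes, on the curve


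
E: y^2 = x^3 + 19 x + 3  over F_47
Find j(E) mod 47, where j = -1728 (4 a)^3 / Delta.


Delta = -16(4 a^3 + 27 b^2) mod 47 = 17
-1728 * (4 a)^3 = -1728 * (4*19)^3 mod 47 = 3
j = 3 * 17^(-1) mod 47 = 14

j = 14 (mod 47)


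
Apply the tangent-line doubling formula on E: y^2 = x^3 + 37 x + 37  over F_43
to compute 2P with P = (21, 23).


Doubling: s = (3 x1^2 + a) / (2 y1)
s = (3*21^2 + 37) / (2*23) mod 43 = 9
x3 = s^2 - 2 x1 mod 43 = 9^2 - 2*21 = 39
y3 = s (x1 - x3) - y1 mod 43 = 9 * (21 - 39) - 23 = 30

2P = (39, 30)


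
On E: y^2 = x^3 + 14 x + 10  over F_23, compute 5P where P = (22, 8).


k = 5 = 101_2 (binary, LSB first: 101)
Double-and-add from P = (22, 8):
  bit 0 = 1: acc = O + (22, 8) = (22, 8)
  bit 1 = 0: acc unchanged = (22, 8)
  bit 2 = 1: acc = (22, 8) + (11, 0) = (16, 11)

5P = (16, 11)


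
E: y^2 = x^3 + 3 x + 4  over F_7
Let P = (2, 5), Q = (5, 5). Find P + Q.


P != Q, so use the chord formula.
s = (y2 - y1) / (x2 - x1) = (0) / (3) mod 7 = 0
x3 = s^2 - x1 - x2 mod 7 = 0^2 - 2 - 5 = 0
y3 = s (x1 - x3) - y1 mod 7 = 0 * (2 - 0) - 5 = 2

P + Q = (0, 2)


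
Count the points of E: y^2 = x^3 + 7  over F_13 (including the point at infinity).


For each x in F_13, count y with y^2 = x^3 + 0 x + 7 mod 13:
  x = 7: RHS = 12, y in [5, 8]  -> 2 point(s)
  x = 8: RHS = 12, y in [5, 8]  -> 2 point(s)
  x = 11: RHS = 12, y in [5, 8]  -> 2 point(s)
Affine points: 6. Add the point at infinity: total = 7.

#E(F_13) = 7


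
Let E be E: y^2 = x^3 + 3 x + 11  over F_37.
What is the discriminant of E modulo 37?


4 a^3 + 27 b^2 = 4*3^3 + 27*11^2 = 108 + 3267 = 3375
Delta = -16 * (3375) = -54000
Delta mod 37 = 20

Delta = 20 (mod 37)


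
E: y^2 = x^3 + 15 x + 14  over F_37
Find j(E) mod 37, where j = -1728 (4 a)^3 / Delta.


Delta = -16(4 a^3 + 27 b^2) mod 37 = 27
-1728 * (4 a)^3 = -1728 * (4*15)^3 mod 37 = 8
j = 8 * 27^(-1) mod 37 = 14

j = 14 (mod 37)


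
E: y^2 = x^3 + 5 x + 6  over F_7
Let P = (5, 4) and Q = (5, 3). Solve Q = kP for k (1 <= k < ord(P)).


Enumerate multiples of P until we hit Q = (5, 3):
  1P = (5, 4)
  2P = (6, 0)
  3P = (5, 3)
Match found at i = 3.

k = 3


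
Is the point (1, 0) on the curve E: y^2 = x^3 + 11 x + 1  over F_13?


Check whether y^2 = x^3 + 11 x + 1 (mod 13) for (x, y) = (1, 0).
LHS: y^2 = 0^2 mod 13 = 0
RHS: x^3 + 11 x + 1 = 1^3 + 11*1 + 1 mod 13 = 0
LHS = RHS

Yes, on the curve


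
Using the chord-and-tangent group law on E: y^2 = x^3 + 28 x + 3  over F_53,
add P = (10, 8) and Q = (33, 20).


P != Q, so use the chord formula.
s = (y2 - y1) / (x2 - x1) = (12) / (23) mod 53 = 42
x3 = s^2 - x1 - x2 mod 53 = 42^2 - 10 - 33 = 25
y3 = s (x1 - x3) - y1 mod 53 = 42 * (10 - 25) - 8 = 51

P + Q = (25, 51)


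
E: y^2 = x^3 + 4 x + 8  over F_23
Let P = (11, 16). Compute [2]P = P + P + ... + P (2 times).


k = 2 = 10_2 (binary, LSB first: 01)
Double-and-add from P = (11, 16):
  bit 0 = 0: acc unchanged = O
  bit 1 = 1: acc = O + (3, 1) = (3, 1)

2P = (3, 1)


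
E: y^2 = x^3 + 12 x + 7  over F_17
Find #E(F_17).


For each x in F_17, count y with y^2 = x^3 + 12 x + 7 mod 17:
  x = 3: RHS = 2, y in [6, 11]  -> 2 point(s)
  x = 4: RHS = 0, y in [0]  -> 1 point(s)
  x = 7: RHS = 9, y in [3, 14]  -> 2 point(s)
  x = 11: RHS = 8, y in [5, 12]  -> 2 point(s)
  x = 12: RHS = 9, y in [3, 14]  -> 2 point(s)
  x = 15: RHS = 9, y in [3, 14]  -> 2 point(s)
Affine points: 11. Add the point at infinity: total = 12.

#E(F_17) = 12


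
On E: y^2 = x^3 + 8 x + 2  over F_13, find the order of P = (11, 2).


Compute successive multiples of P until we hit O:
  1P = (11, 2)
  2P = (3, 12)
  3P = (3, 1)
  4P = (11, 11)
  5P = O

ord(P) = 5


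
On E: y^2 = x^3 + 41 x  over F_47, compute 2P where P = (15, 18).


Doubling: s = (3 x1^2 + a) / (2 y1)
s = (3*15^2 + 41) / (2*18) mod 47 = 46
x3 = s^2 - 2 x1 mod 47 = 46^2 - 2*15 = 18
y3 = s (x1 - x3) - y1 mod 47 = 46 * (15 - 18) - 18 = 32

2P = (18, 32)


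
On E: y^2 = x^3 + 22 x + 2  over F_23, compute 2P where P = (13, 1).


k = 2 = 10_2 (binary, LSB first: 01)
Double-and-add from P = (13, 1):
  bit 0 = 0: acc unchanged = O
  bit 1 = 1: acc = O + (20, 22) = (20, 22)

2P = (20, 22)


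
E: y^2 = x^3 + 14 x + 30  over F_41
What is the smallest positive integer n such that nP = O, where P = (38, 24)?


Compute successive multiples of P until we hit O:
  1P = (38, 24)
  2P = (6, 17)
  3P = (30, 29)
  4P = (24, 39)
  5P = (36, 9)
  6P = (13, 20)
  7P = (8, 30)
  8P = (18, 13)
  ... (continuing to 17P)
  17P = O

ord(P) = 17


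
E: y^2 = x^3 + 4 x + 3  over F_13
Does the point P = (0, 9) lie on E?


Check whether y^2 = x^3 + 4 x + 3 (mod 13) for (x, y) = (0, 9).
LHS: y^2 = 9^2 mod 13 = 3
RHS: x^3 + 4 x + 3 = 0^3 + 4*0 + 3 mod 13 = 3
LHS = RHS

Yes, on the curve


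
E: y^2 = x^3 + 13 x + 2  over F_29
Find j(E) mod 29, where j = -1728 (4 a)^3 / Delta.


Delta = -16(4 a^3 + 27 b^2) mod 29 = 25
-1728 * (4 a)^3 = -1728 * (4*13)^3 mod 29 = 18
j = 18 * 25^(-1) mod 29 = 10

j = 10 (mod 29)


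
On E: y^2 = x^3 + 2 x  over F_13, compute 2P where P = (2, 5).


Doubling: s = (3 x1^2 + a) / (2 y1)
s = (3*2^2 + 2) / (2*5) mod 13 = 4
x3 = s^2 - 2 x1 mod 13 = 4^2 - 2*2 = 12
y3 = s (x1 - x3) - y1 mod 13 = 4 * (2 - 12) - 5 = 7

2P = (12, 7)


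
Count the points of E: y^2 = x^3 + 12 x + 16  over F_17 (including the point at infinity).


For each x in F_17, count y with y^2 = x^3 + 12 x + 16 mod 17:
  x = 0: RHS = 16, y in [4, 13]  -> 2 point(s)
  x = 4: RHS = 9, y in [3, 14]  -> 2 point(s)
  x = 6: RHS = 15, y in [7, 10]  -> 2 point(s)
  x = 7: RHS = 1, y in [1, 16]  -> 2 point(s)
  x = 11: RHS = 0, y in [0]  -> 1 point(s)
  x = 12: RHS = 1, y in [1, 16]  -> 2 point(s)
  x = 14: RHS = 4, y in [2, 15]  -> 2 point(s)
  x = 15: RHS = 1, y in [1, 16]  -> 2 point(s)
Affine points: 15. Add the point at infinity: total = 16.

#E(F_17) = 16


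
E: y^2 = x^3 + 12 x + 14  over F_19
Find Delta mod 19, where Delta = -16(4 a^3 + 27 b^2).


4 a^3 + 27 b^2 = 4*12^3 + 27*14^2 = 6912 + 5292 = 12204
Delta = -16 * (12204) = -195264
Delta mod 19 = 18

Delta = 18 (mod 19)


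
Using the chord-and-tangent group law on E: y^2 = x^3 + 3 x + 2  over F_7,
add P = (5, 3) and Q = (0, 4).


P != Q, so use the chord formula.
s = (y2 - y1) / (x2 - x1) = (1) / (2) mod 7 = 4
x3 = s^2 - x1 - x2 mod 7 = 4^2 - 5 - 0 = 4
y3 = s (x1 - x3) - y1 mod 7 = 4 * (5 - 4) - 3 = 1

P + Q = (4, 1)


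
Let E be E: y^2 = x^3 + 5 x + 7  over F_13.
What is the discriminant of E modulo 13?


4 a^3 + 27 b^2 = 4*5^3 + 27*7^2 = 500 + 1323 = 1823
Delta = -16 * (1823) = -29168
Delta mod 13 = 4

Delta = 4 (mod 13)


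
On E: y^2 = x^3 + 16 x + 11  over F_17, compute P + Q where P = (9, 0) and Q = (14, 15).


P != Q, so use the chord formula.
s = (y2 - y1) / (x2 - x1) = (15) / (5) mod 17 = 3
x3 = s^2 - x1 - x2 mod 17 = 3^2 - 9 - 14 = 3
y3 = s (x1 - x3) - y1 mod 17 = 3 * (9 - 3) - 0 = 1

P + Q = (3, 1)


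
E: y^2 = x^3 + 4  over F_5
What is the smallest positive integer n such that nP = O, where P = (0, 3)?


Compute successive multiples of P until we hit O:
  1P = (0, 3)
  2P = (0, 2)
  3P = O

ord(P) = 3
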